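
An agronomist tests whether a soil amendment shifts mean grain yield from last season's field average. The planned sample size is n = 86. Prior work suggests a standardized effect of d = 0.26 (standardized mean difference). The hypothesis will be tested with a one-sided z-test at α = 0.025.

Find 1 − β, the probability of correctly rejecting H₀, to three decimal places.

Power ≈ 0.674

Noncentrality parameter: δ = d·√n = 0.26 × √86 = 2.4111
Critical value for a one-sided test at α = 0.025: z_α = 1.960.
Power = P(Z > 1.960 − δ) = Φ(0.451) = 0.6741.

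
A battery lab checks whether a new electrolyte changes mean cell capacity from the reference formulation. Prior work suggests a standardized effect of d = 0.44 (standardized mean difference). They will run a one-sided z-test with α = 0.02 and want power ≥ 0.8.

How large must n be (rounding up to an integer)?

n = 44

Set Φ(δ − 2.054) = 0.8; then δ − 2.054 = Φ⁻¹(0.8) = 0.842, giving δ = 2.895.
δ = d·√n ⇒ n = (δ/d)² = (2.895 / 0.44)² = 43.30.
Rounding up, n = 44.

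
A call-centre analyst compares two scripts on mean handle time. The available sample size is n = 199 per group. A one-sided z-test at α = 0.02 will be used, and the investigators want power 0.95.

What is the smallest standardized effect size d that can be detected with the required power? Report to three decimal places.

Required noncentrality: δ = z_{0.02} + z_{0.05} = 2.054 + 1.645 = 3.699.
δ = d·√(n/2) ⇒ d = δ/√(n/2) = 3.699/√(199/2) = 0.3708.

d ≈ 0.371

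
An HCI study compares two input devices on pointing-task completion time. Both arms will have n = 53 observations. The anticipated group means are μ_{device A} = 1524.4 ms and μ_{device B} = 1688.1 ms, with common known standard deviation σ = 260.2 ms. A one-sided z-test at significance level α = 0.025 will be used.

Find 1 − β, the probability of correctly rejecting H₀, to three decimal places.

Standardized effect: d = |μ_{device A} − μ_{device B}| / σ = |1524.4 − 1688.1| / 260.2 = 0.6291
Noncentrality parameter: δ = d·√(n/2) = 0.6291 × √(53/2) = 3.2387
One-sided α = 0.025 → critical value z_{0.025} = 1.960.
Power = P(Z > 1.960 − δ) = Φ(1.279) = 0.8995.

Power ≈ 0.899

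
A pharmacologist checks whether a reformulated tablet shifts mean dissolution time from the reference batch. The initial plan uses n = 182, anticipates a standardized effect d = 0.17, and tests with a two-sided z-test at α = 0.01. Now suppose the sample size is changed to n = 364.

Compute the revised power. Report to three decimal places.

Power ≈ 0.748

With n = 364: δ = d·√n = 0.17 × √364 = 3.2434. Critical value z_{0.005} = 2.576.
Revised power = Φ(δ − 2.576) + Φ(−δ − 2.576) = Φ(0.668) + Φ(-5.819) = 0.7478 + 0.0000 = 0.7478.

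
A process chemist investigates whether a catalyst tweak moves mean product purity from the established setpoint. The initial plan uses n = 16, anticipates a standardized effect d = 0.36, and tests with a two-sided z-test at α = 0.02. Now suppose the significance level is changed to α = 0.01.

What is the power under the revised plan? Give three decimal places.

Power ≈ 0.128

δ = d·√n = 0.36 × √16 = 1.4400 (unchanged). New critical value: z_{0.005} = 2.576.
Revised power = Φ(δ − 2.576) + Φ(−δ − 2.576) = Φ(-1.136) + Φ(-4.016) = 0.1280 + 0.0000 = 0.1280.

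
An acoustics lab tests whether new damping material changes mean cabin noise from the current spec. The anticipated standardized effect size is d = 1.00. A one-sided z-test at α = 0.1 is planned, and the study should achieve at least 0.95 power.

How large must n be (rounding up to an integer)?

For power 0.95 need Φ(δ − z_{0.1}) = 0.95, so δ = z_{0.1} + z_{0.05} = 1.282 + 1.645 = 2.926.
δ = d·√n ⇒ n = (δ/d)² = (2.926 / 1.00)² = 8.56.
Round up to the next whole unit.

n = 9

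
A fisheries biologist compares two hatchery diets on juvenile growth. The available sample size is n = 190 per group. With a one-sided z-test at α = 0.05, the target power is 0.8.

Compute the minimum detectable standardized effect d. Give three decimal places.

Need Φ(δ − 1.645) = 0.8, so δ = 1.645 + 0.842 = 2.486.
δ = d·√(n/2) ⇒ d = δ/√(n/2) = 2.486/√(190/2) = 0.2551.

d ≈ 0.255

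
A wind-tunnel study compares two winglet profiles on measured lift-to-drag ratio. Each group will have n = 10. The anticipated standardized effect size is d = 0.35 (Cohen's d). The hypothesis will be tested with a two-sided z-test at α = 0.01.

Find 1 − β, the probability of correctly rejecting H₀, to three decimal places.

Power ≈ 0.037

Noncentrality parameter: δ = d·√(n/2) = 0.35 × √(10/2) = 0.7826
Critical value for a two-sided test at α = 0.01: z_{α/2} = 2.576.
Power = Φ(δ − 2.576) + Φ(−δ − 2.576) = Φ(-1.793) + Φ(-3.358) = 0.0365 + 0.0004 = 0.0369.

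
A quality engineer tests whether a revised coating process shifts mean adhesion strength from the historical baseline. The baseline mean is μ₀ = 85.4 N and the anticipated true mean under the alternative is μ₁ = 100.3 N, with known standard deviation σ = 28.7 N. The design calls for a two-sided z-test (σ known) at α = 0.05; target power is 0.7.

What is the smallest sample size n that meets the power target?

n = 23

Standardized effect: d = |μ₁ − μ₀| / σ = |100.3 − 85.4| / 28.7 = 0.5192
Set Φ(δ − 1.960) = 0.7; then δ − 1.960 = Φ⁻¹(0.7) = 0.524, giving δ = 2.484.
(Ignoring the negligible lower-tail rejection probability gives the usual closed-form inversion.)
δ = d·√n ⇒ n = (δ/d)² = (2.484 / 0.5192)² = 22.90.
Rounding up, n = 23.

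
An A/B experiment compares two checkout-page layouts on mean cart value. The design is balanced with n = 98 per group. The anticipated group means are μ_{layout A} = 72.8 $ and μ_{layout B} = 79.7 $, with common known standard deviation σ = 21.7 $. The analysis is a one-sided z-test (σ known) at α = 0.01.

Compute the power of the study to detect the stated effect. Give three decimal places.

Standardized effect: d = |μ_{layout A} − μ_{layout B}| / σ = |72.8 − 79.7| / 21.7 = 0.3180
Noncentrality parameter: δ = d·√(n/2) = 0.3180 × √(98/2) = 2.2258
Critical value for a one-sided test at α = 0.01: z_α = 2.326.
Power = Φ(δ − 2.326) = Φ(-0.101) = 0.4600.

Power ≈ 0.460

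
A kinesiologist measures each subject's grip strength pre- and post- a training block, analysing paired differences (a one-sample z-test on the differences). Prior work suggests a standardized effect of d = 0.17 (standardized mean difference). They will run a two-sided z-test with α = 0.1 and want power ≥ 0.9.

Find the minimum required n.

For power 0.9 need Φ(δ − z_{0.05}) = 0.9, so δ = z_{0.05} + z_{0.10} = 1.645 + 1.282 = 2.926.
(Ignoring the negligible lower-tail rejection probability gives the usual closed-form inversion.)
δ = d·√n ⇒ n = (δ/d)² = (2.926 / 0.17)² = 296.33.
Round up to the next whole unit.

n = 297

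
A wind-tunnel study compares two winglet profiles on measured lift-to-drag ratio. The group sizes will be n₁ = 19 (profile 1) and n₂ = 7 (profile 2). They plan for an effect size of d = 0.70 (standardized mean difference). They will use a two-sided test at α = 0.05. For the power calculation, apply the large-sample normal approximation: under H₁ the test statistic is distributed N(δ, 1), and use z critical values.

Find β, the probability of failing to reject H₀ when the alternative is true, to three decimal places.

β ≈ 0.647

Noncentrality parameter: δ = d / √(1/n₁ + 1/n₂) = 0.70 / √(1/19 + 1/7) = 1.5832
Two-sided α = 0.05 → critical value z_{0.025} = 1.960.
Power = Φ(δ − 1.960) + Φ(−δ − 1.960) = Φ(-0.377) + Φ(-3.543) = 0.3532 + 0.0002 = 0.3534.
Type II error: β = 1 − power = 1 − 0.3534 = 0.6466.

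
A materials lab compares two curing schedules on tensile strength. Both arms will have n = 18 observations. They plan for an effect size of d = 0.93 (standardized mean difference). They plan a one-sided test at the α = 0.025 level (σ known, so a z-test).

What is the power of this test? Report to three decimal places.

Noncentrality parameter: δ = d·√(n/2) = 0.93 × √(18/2) = 2.7900
Critical value for a one-sided test at α = 0.025: z_α = 1.960.
Power = Φ(δ − 1.960) = Φ(0.830) = 0.7967.

Power ≈ 0.797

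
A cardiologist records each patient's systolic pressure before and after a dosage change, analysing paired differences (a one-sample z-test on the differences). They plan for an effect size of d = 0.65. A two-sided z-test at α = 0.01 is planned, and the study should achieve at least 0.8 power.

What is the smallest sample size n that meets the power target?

For power 0.8 need Φ(δ − z_{0.005}) = 0.8, so δ = z_{0.005} + z_{0.20} = 2.576 + 0.842 = 3.417.
(Ignoring the negligible lower-tail rejection probability gives the usual closed-form inversion.)
δ = d·√n ⇒ n = (δ/d)² = (3.417 / 0.65)² = 27.64.
Rounding up, n = 28.

n = 28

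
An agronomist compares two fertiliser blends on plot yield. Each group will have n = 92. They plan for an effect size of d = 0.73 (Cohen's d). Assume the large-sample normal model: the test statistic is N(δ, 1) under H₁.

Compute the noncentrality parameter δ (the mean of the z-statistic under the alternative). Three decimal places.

δ = d·√(n/2) = 0.73 × √(92/2) = 4.9511

δ ≈ 4.951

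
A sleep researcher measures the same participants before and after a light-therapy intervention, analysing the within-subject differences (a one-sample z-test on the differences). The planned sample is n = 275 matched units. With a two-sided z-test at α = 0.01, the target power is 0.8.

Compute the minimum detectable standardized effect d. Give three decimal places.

d ≈ 0.206

Required noncentrality: δ = z_{0.005} + z_{0.20} = 2.576 + 0.842 = 3.417.
(Lower-tail contribution to power is negligible for δ > 0.)
δ = d·√n ⇒ d = δ/√n = 3.417/√275 = 0.2061.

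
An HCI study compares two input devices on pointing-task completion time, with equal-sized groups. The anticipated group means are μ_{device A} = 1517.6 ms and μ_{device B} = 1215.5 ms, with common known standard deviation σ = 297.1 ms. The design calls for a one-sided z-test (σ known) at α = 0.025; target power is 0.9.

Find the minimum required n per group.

Standardized effect: d = |μ_{device A} − μ_{device B}| / σ = |1517.6 − 1215.5| / 297.1 = 1.0168
For power 0.9 need Φ(δ − z_{0.025}) = 0.9, so δ = z_{0.025} + z_{0.10} = 1.960 + 1.282 = 3.242.
δ = d·√(n/2) ⇒ n = 2(δ/d)² = 2 × (3.242 / 1.0168)² = 20.32.
Rounding up, n = 21 per group.

n = 21 per group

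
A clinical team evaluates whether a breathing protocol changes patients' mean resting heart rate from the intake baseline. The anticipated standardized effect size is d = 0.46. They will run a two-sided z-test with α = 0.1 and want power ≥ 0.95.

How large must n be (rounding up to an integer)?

Set Φ(δ − 1.645) = 0.95; then δ − 1.645 = Φ⁻¹(0.95) = 1.645, giving δ = 3.290.
(Ignoring the negligible lower-tail rejection probability gives the usual closed-form inversion.)
δ = d·√n ⇒ n = (δ/d)² = (3.290 / 0.46)² = 51.14.
Rounding up, n = 52.

n = 52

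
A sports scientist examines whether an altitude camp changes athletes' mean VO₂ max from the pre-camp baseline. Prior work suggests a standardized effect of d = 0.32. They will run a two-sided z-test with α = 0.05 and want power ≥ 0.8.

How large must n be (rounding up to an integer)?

n = 77

Set Φ(δ − 1.960) = 0.8; then δ − 1.960 = Φ⁻¹(0.8) = 0.842, giving δ = 2.802.
(The Φ(−δ − z_{α/2}) term is vanishingly small for δ > 0 and is dropped in the standard sample-size formula.)
δ = d·√n ⇒ n = (δ/d)² = (2.802 / 0.32)² = 76.65.
Rounding up, n = 77.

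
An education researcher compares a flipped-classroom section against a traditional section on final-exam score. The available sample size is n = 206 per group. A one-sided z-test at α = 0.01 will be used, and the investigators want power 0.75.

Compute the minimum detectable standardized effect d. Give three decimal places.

Need Φ(δ − 2.326) = 0.75, so δ = 2.326 + 0.674 = 3.001.
δ = d·√(n/2) ⇒ d = δ/√(n/2) = 3.001/√(206/2) = 0.2957.

d ≈ 0.296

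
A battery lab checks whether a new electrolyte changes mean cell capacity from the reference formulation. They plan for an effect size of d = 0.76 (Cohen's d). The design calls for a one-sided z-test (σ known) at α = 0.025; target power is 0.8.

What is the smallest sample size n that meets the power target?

n = 14

Set Φ(δ − 1.960) = 0.8; then δ − 1.960 = Φ⁻¹(0.8) = 0.842, giving δ = 2.802.
δ = d·√n ⇒ n = (δ/d)² = (2.802 / 0.76)² = 13.59.
Rounding up, n = 14.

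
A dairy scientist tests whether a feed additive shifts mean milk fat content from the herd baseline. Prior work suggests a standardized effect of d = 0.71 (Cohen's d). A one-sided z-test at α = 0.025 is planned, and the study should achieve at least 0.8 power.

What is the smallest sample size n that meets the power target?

n = 16

For power 0.8 need Φ(δ − z_{0.025}) = 0.8, so δ = z_{0.025} + z_{0.20} = 1.960 + 0.842 = 2.802.
δ = d·√n ⇒ n = (δ/d)² = (2.802 / 0.71)² = 15.57.
Rounding up, n = 16.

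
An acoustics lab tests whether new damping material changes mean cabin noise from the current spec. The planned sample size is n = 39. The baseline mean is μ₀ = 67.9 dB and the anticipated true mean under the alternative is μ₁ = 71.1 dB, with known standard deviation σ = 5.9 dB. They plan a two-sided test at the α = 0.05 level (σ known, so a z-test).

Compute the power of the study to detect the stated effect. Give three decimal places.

Power ≈ 0.923

Standardized effect: d = |μ₁ − μ₀| / σ = |71.1 − 67.9| / 5.9 = 0.5424
Noncentrality parameter: δ = d·√n = 0.5424 × √39 = 3.3871
Two-sided α = 0.05 → critical value z_{0.025} = 1.960.
Power = Φ(δ − 1.960) + Φ(−δ − 1.960) = Φ(1.427) + Φ(-5.347) = 0.9232 + 0.0000 = 0.9232.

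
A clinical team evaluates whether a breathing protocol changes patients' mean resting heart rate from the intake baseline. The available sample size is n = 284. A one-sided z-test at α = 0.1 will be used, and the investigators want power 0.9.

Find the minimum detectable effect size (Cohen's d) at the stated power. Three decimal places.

d ≈ 0.152

Need Φ(δ − 1.282) = 0.9, so δ = 1.282 + 1.282 = 2.563.
δ = d·√n ⇒ d = δ/√n = 2.563/√284 = 0.1521.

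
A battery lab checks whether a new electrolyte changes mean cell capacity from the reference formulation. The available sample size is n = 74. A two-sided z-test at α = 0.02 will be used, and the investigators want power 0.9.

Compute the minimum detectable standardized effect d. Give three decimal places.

Required noncentrality: δ = z_{0.01} + z_{0.10} = 2.326 + 1.282 = 3.608.
(The second rejection-region term Φ(−δ − z_{α/2}) is negligible and dropped.)
δ = d·√n ⇒ d = δ/√n = 3.608/√74 = 0.4194.

d ≈ 0.419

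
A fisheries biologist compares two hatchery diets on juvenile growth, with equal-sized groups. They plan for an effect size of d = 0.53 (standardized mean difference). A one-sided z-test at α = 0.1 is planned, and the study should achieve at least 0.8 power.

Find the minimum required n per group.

n = 33 per group

Set Φ(δ − 1.282) = 0.8; then δ − 1.282 = Φ⁻¹(0.8) = 0.842, giving δ = 2.123.
δ = d·√(n/2) ⇒ n = 2(δ/d)² = 2 × (2.123 / 0.53)² = 32.10.
Rounding up, n = 33 per group.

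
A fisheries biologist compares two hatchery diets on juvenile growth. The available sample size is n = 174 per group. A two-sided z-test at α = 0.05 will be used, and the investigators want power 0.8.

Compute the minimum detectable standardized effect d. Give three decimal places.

Required noncentrality: δ = z_{0.025} + z_{0.20} = 1.960 + 0.842 = 2.802.
(The second rejection-region term Φ(−δ − z_{α/2}) is negligible and dropped.)
δ = d·√(n/2) ⇒ d = δ/√(n/2) = 2.802/√(174/2) = 0.3004.

d ≈ 0.300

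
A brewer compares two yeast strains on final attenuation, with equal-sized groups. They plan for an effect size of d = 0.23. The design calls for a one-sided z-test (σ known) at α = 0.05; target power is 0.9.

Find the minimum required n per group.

n = 324 per group

Set Φ(δ − 1.645) = 0.9; then δ − 1.645 = Φ⁻¹(0.9) = 1.282, giving δ = 2.926.
δ = d·√(n/2) ⇒ n = 2(δ/d)² = 2 × (2.926 / 0.23)² = 323.77.
Rounding up, n = 324 per group.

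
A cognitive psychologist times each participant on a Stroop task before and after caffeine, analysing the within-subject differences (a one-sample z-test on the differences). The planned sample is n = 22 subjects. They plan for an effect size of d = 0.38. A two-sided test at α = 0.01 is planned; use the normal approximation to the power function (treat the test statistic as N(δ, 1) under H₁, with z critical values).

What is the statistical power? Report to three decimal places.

Noncentrality parameter: δ = d·√n = 0.38 × √22 = 1.7824
Critical value for a two-sided test at α = 0.01: z_{α/2} = 2.576.
Power = Φ(δ − 2.576) + Φ(−δ − 2.576) = Φ(-0.793) + Φ(-4.358) = 0.2138 + 0.0000 = 0.2138.

Power ≈ 0.214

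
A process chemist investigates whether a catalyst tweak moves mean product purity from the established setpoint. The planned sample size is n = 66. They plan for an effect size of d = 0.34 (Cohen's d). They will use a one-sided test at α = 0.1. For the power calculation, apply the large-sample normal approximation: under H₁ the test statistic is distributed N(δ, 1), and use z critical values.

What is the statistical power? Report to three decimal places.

Power ≈ 0.931

Noncentrality parameter: δ = d·√n = 0.34 × √66 = 2.7622
Critical value for a one-sided test at α = 0.1: z_α = 1.282.
Power = Φ(δ − 1.282) = Φ(1.481) = 0.9306.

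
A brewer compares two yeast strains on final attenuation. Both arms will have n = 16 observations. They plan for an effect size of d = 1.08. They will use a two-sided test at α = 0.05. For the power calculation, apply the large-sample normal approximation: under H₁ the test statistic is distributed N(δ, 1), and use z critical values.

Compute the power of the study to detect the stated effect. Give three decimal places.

Power ≈ 0.863

Noncentrality parameter: δ = d·√(n/2) = 1.08 × √(16/2) = 3.0547
Critical value for a two-sided test at α = 0.05: z_{α/2} = 1.960.
Power = Φ(δ − 1.960) + Φ(−δ − 1.960) = Φ(1.095) + Φ(-5.015) = 0.8632 + 0.0000 = 0.8632.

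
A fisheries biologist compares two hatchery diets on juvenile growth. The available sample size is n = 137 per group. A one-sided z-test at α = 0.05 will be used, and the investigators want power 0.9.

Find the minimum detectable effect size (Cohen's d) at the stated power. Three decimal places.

Required noncentrality: δ = z_{0.05} + z_{0.10} = 1.645 + 1.282 = 2.926.
δ = d·√(n/2) ⇒ d = δ/√(n/2) = 2.926/√(137/2) = 0.3536.

d ≈ 0.354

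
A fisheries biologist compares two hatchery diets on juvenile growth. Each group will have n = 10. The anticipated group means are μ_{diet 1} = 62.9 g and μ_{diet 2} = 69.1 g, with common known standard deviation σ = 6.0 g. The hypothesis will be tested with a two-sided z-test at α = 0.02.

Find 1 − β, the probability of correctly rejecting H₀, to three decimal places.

Power ≈ 0.494

Standardized effect: d = |μ_{diet 1} − μ_{diet 2}| / σ = |62.9 − 69.1| / 6.0 = 1.0333
Noncentrality parameter: δ = d·√(n/2) = 1.0333 × √(10/2) = 2.3106
Critical value for a two-sided test at α = 0.02: z_{α/2} = 2.326.
Power = Φ(δ − 2.326) + Φ(−δ − 2.326) = Φ(-0.016) + Φ(-4.637) = 0.4937 + 0.0000 = 0.4937.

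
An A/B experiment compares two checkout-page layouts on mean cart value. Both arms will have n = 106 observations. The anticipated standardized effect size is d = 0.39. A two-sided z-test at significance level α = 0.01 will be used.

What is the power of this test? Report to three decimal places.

Power ≈ 0.604

Noncentrality parameter: δ = d·√(n/2) = 0.39 × √(106/2) = 2.8392
Critical value for a two-sided test at α = 0.01: z_{α/2} = 2.576.
Power = Φ(δ − 2.576) + Φ(−δ − 2.576) = Φ(0.263) + Φ(-5.415) = 0.6039 + 0.0000 = 0.6039.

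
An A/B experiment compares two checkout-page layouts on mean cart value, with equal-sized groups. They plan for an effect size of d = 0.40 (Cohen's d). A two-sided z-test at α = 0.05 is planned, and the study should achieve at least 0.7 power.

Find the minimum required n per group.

For power 0.7 need Φ(δ − z_{0.025}) = 0.7, so δ = z_{0.025} + z_{0.30} = 1.960 + 0.524 = 2.484.
(The Φ(−δ − z_{α/2}) term is vanishingly small for δ > 0 and is dropped in the standard sample-size formula.)
δ = d·√(n/2) ⇒ n = 2(δ/d)² = 2 × (2.484 / 0.40)² = 77.15.
Rounding up, n = 78 per group.

n = 78 per group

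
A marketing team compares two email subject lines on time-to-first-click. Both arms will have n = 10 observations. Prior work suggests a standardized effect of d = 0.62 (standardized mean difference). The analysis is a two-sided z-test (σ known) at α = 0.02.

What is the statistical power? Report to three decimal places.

Noncentrality parameter: δ = d·√(n/2) = 0.62 × √(10/2) = 1.3864
Critical value for a two-sided test at α = 0.02: z_{α/2} = 2.326.
Power = Φ(δ − 2.326) + Φ(−δ − 2.326) = Φ(-0.940) + Φ(-3.713) = 0.1736 + 0.0001 = 0.1737.

Power ≈ 0.174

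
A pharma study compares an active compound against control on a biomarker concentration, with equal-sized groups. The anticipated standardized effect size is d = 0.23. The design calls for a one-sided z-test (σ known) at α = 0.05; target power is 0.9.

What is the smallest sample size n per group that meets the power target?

n = 324 per group

For power 0.9 need Φ(δ − z_{0.05}) = 0.9, so δ = z_{0.05} + z_{0.10} = 1.645 + 1.282 = 2.926.
δ = d·√(n/2) ⇒ n = 2(δ/d)² = 2 × (2.926 / 0.23)² = 323.77.
Round up to the next whole unit.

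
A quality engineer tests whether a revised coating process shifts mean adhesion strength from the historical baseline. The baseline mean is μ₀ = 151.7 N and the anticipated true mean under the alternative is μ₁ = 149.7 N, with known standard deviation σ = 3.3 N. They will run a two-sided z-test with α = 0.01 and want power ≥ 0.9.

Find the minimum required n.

n = 41

Standardized effect: d = |μ₁ − μ₀| / σ = |149.7 − 151.7| / 3.3 = 0.6061
For power 0.9 need Φ(δ − z_{0.005}) = 0.9, so δ = z_{0.005} + z_{0.10} = 2.576 + 1.282 = 3.857.
(The Φ(−δ − z_{α/2}) term is vanishingly small for δ > 0 and is dropped in the standard sample-size formula.)
δ = d·√n ⇒ n = (δ/d)² = (3.857 / 0.6061)² = 40.51.
Round up to the next whole unit.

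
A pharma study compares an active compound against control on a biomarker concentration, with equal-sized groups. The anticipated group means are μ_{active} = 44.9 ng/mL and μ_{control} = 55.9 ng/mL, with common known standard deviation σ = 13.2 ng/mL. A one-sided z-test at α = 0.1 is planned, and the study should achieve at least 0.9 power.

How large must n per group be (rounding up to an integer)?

n = 19 per group

Standardized effect: d = |μ_{active} − μ_{control}| / σ = |44.9 − 55.9| / 13.2 = 0.8333
Set Φ(δ − 1.282) = 0.9; then δ − 1.282 = Φ⁻¹(0.9) = 1.282, giving δ = 2.563.
δ = d·√(n/2) ⇒ n = 2(δ/d)² = 2 × (2.563 / 0.8333)² = 18.92.
Rounding up, n = 19 per group.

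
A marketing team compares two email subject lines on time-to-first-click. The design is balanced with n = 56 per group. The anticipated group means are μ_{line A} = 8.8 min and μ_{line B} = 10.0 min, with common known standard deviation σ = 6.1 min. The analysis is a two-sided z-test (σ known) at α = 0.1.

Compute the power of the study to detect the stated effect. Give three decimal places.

Power ≈ 0.277

Standardized effect: d = |μ_{line A} − μ_{line B}| / σ = |8.8 − 10.0| / 6.1 = 0.1967
Noncentrality parameter: δ = d·√(n/2) = 0.1967 × √(56/2) = 1.0410
Critical value for a two-sided test at α = 0.1: z_{α/2} = 1.645.
Power = Φ(δ − 1.645) + Φ(−δ − 1.645) = Φ(-0.604) + Φ(-2.686) = 0.2730 + 0.0036 = 0.2766.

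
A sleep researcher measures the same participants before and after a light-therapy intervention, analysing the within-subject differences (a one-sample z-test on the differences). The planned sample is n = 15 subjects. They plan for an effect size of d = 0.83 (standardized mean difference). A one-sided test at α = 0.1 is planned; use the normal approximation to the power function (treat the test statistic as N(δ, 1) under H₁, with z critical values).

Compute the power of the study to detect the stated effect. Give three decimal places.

Power ≈ 0.973

Noncentrality parameter: δ = d·√n = 0.83 × √15 = 3.2146
Critical value for a one-sided test at α = 0.1: z_α = 1.282.
Power = Φ(δ − 1.282) = Φ(1.933) = 0.9734.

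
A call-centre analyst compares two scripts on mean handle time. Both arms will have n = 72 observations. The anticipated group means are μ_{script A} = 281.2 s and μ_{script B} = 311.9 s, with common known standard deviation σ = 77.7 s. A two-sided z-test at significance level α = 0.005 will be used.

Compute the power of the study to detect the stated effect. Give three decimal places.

Standardized effect: d = |μ_{script A} − μ_{script B}| / σ = |281.2 − 311.9| / 77.7 = 0.3951
Noncentrality parameter: λ = d·√(n/2) = 0.3951 × √(72/2) = 2.3707
Critical value for a two-sided test at α = 0.005: z_{α/2} = 2.807.
Power = Φ(λ − 2.807) + Φ(−λ − 2.807) = Φ(-0.436) + Φ(-5.178) = 0.3313 + 0.0000 = 0.3313.

Power ≈ 0.331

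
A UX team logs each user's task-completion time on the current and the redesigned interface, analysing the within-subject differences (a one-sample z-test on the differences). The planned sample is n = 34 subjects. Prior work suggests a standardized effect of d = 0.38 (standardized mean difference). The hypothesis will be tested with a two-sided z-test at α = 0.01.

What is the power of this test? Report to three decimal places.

Power ≈ 0.359

Noncentrality parameter: δ = d·√n = 0.38 × √34 = 2.2158
Two-sided α = 0.01 → critical value z_{0.005} = 2.576.
Power = Φ(δ − 2.576) + Φ(−δ − 2.576) = Φ(-0.360) + Φ(-4.792) = 0.3594 + 0.0000 = 0.3594.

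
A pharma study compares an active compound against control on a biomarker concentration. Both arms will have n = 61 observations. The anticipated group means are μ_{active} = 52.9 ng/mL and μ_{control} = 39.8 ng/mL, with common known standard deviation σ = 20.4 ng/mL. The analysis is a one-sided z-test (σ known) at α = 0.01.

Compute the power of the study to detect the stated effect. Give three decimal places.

Power ≈ 0.889

Standardized effect: d = |μ_{active} − μ_{control}| / σ = |52.9 − 39.8| / 20.4 = 0.6422
Noncentrality parameter: δ = d·√(n/2) = 0.6422 × √(61/2) = 3.5464
One-sided α = 0.01 → critical value z_{0.01} = 2.326.
Power = P(Z > 2.326 − δ) = Φ(1.220) = 0.8888.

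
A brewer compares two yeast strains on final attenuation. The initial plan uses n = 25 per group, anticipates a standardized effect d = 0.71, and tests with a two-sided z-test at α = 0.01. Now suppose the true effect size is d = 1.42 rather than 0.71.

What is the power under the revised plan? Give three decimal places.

Power ≈ 0.993

With d = 1.42: δ = d·√(n/2) = 1.42 × √(25/2) = 5.0205. Critical value z_{0.005} = 2.576.
Revised power = Φ(δ − 2.576) + Φ(−δ − 2.576) = Φ(2.445) + Φ(-7.596) = 0.9927 + 0.0000 = 0.9927.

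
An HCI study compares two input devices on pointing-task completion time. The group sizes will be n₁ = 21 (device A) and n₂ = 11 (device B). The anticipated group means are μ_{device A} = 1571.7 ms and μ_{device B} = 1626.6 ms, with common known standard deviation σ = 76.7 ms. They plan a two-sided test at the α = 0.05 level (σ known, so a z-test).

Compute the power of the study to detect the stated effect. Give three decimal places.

Power ≈ 0.485

Standardized effect: d = |μ_{device A} − μ_{device B}| / σ = |1571.7 − 1626.6| / 76.7 = 0.7158
Noncentrality parameter: δ = d / √(1/n₁ + 1/n₂) = 0.7158 / √(1/21 + 1/11) = 1.9231
Critical value for a two-sided test at α = 0.05: z_{α/2} = 1.960.
Power = Φ(δ − 1.960) + Φ(−δ − 1.960) = Φ(-0.037) + Φ(-3.883) = 0.4853 + 0.0001 = 0.4854.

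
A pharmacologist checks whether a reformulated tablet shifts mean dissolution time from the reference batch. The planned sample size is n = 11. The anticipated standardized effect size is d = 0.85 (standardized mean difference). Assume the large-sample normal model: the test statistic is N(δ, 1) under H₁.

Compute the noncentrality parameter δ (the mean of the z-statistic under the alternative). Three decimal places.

δ = d·√n = 0.85 × √11 = 2.8191

δ ≈ 2.819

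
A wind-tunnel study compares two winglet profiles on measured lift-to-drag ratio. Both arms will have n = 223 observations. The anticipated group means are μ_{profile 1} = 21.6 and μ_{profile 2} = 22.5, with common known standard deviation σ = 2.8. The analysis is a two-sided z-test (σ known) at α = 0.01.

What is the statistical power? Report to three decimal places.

Standardized effect: d = |μ_{profile 1} − μ_{profile 2}| / σ = |21.6 − 22.5| / 2.8 = 0.3214
Noncentrality parameter: δ = d·√(n/2) = 0.3214 × √(223/2) = 3.3941
Two-sided α = 0.01 → critical value z_{0.005} = 2.576.
Power = Φ(δ − 2.576) + Φ(−δ − 2.576) = Φ(0.818) + Φ(-5.970) = 0.7934 + 0.0000 = 0.7934.

Power ≈ 0.793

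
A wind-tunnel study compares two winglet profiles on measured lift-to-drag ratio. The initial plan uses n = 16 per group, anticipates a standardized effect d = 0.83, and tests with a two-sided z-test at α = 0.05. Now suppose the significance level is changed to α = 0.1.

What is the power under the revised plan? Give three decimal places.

δ = d·√(n/2) = 0.83 × √(16/2) = 2.3476 (unchanged). New critical value: z_{0.05} = 1.645.
Revised power = Φ(δ − 1.645) + Φ(−δ − 1.645) = Φ(0.703) + Φ(-3.992) = 0.7589 + 0.0000 = 0.7589.

Power ≈ 0.759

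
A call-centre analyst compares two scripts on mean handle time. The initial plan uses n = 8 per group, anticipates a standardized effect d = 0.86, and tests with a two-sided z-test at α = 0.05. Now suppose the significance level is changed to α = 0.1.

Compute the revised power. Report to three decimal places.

δ = d·√(n/2) = 0.86 × √(8/2) = 1.7200 (unchanged). New critical value: z_{0.05} = 1.645.
Revised power = Φ(δ − 1.645) + Φ(−δ − 1.645) = Φ(0.075) + Φ(-3.365) = 0.5300 + 0.0004 = 0.5303.

Power ≈ 0.530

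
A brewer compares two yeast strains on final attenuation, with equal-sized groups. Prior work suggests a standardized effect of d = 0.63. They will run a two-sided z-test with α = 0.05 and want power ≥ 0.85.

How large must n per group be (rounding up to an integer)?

n = 46 per group

Set Φ(δ − 1.960) = 0.85; then δ − 1.960 = Φ⁻¹(0.85) = 1.036, giving δ = 2.996.
(The Φ(−δ − z_{α/2}) term is vanishingly small for δ > 0 and is dropped in the standard sample-size formula.)
δ = d·√(n/2) ⇒ n = 2(δ/d)² = 2 × (2.996 / 0.63)² = 45.24.
Rounding up, n = 46 per group.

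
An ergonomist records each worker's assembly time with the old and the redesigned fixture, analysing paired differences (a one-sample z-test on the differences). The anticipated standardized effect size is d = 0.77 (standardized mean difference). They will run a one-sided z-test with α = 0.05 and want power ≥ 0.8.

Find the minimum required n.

Set Φ(δ − 1.645) = 0.8; then δ − 1.645 = Φ⁻¹(0.8) = 0.842, giving δ = 2.486.
δ = d·√n ⇒ n = (δ/d)² = (2.486 / 0.77)² = 10.43.
Rounding up, n = 11.

n = 11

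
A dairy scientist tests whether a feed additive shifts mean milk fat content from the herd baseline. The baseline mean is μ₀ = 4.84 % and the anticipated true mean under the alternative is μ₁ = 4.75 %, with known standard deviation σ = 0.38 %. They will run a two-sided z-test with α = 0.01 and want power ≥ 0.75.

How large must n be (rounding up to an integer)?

n = 189

Standardized effect: d = |μ₁ − μ₀| / σ = |4.75 − 4.84| / 0.38 = 0.2368
Set Φ(δ − 2.576) = 0.75; then δ − 2.576 = Φ⁻¹(0.75) = 0.674, giving δ = 3.250.
(The Φ(−δ − z_{α/2}) term is vanishingly small for δ > 0 and is dropped in the standard sample-size formula.)
δ = d·√n ⇒ n = (δ/d)² = (3.250 / 0.2368)² = 188.34.
Round up to the next whole unit.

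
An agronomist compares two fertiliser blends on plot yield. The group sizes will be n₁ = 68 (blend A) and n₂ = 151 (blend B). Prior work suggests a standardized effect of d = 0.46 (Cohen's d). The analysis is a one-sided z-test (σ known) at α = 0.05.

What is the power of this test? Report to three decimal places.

Noncentrality parameter: δ = d / √(1/n₁ + 1/n₂) = 0.46 / √(1/68 + 1/151) = 3.1498
One-sided α = 0.05 → critical value z_{0.05} = 1.645.
Power = Φ(δ − 1.645) = Φ(1.505) = 0.9338.

Power ≈ 0.934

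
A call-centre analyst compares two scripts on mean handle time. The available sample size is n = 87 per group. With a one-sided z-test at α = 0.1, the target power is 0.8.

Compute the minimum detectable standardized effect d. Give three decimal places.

Need Φ(δ − 1.282) = 0.8, so δ = 1.282 + 0.842 = 2.123.
δ = d·√(n/2) ⇒ d = δ/√(n/2) = 2.123/√(87/2) = 0.3219.

d ≈ 0.322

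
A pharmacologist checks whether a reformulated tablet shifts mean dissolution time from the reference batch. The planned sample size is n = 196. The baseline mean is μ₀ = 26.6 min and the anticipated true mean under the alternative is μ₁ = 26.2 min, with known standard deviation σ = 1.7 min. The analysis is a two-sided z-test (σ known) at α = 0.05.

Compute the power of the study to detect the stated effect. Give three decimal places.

Power ≈ 0.909

Standardized effect: d = |μ₁ − μ₀| / σ = |26.2 − 26.6| / 1.7 = 0.2353
Noncentrality parameter: λ = d·√n = 0.2353 × √196 = 3.2941
Two-sided α = 0.05 → critical value z_{0.025} = 1.960.
Power = Φ(λ − 1.960) + Φ(−λ − 1.960) = Φ(1.334) + Φ(-5.254) = 0.9089 + 0.0000 = 0.9089.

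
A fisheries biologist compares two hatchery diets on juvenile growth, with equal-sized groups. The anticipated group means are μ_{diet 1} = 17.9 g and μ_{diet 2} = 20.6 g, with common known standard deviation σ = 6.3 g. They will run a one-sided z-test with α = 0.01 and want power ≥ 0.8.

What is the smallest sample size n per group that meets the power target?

Standardized effect: d = |μ_{diet 1} − μ_{diet 2}| / σ = |17.9 − 20.6| / 6.3 = 0.4286
Set Φ(δ − 2.326) = 0.8; then δ − 2.326 = Φ⁻¹(0.8) = 0.842, giving δ = 3.168.
δ = d·√(n/2) ⇒ n = 2(δ/d)² = 2 × (3.168 / 0.4286)² = 109.28.
Rounding up, n = 110 per group.

n = 110 per group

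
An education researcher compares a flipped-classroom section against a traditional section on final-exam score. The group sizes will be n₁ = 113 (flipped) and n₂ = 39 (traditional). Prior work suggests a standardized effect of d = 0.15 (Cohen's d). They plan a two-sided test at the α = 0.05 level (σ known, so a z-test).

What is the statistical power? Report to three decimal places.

Noncentrality parameter: δ = d / √(1/n₁ + 1/n₂) = 0.15 / √(1/113 + 1/39) = 0.8077
Critical value for a two-sided test at α = 0.05: z_{α/2} = 1.960.
Power = Φ(δ − 1.960) + Φ(−δ − 1.960) = Φ(-1.152) + Φ(-2.768) = 0.1246 + 0.0028 = 0.1274.

Power ≈ 0.127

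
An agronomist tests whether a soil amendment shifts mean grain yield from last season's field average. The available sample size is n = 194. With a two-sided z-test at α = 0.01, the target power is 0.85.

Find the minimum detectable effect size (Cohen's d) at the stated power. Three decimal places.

Required noncentrality: δ = z_{0.005} + z_{0.15} = 2.576 + 1.036 = 3.612.
(The second rejection-region term Φ(−δ − z_{α/2}) is negligible and dropped.)
δ = d·√n ⇒ d = δ/√n = 3.612/√194 = 0.2593.

d ≈ 0.259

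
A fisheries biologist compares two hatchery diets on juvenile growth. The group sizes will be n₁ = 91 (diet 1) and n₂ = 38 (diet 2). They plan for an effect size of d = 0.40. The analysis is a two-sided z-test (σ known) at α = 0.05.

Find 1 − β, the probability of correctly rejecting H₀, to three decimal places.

Noncentrality parameter: δ = d / √(1/n₁ + 1/n₂) = 0.40 / √(1/91 + 1/38) = 2.0710
Critical value for a two-sided test at α = 0.05: z_{α/2} = 1.960.
Power = Φ(δ − 1.960) + Φ(−δ − 1.960) = Φ(0.111) + Φ(-4.031) = 0.5442 + 0.0000 = 0.5442.

Power ≈ 0.544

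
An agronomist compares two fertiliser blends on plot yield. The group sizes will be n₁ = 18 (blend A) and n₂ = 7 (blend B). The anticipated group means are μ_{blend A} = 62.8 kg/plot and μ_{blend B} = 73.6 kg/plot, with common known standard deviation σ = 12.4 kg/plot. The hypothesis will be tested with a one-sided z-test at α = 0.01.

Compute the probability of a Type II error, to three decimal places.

Standardized effect: d = |μ_{blend A} − μ_{blend B}| / σ = |62.8 − 73.6| / 12.4 = 0.8710
Noncentrality parameter: δ = d / √(1/n₁ + 1/n₂) = 0.8710 / √(1/18 + 1/7) = 1.9553
Critical value for a one-sided test at α = 0.01: z_α = 2.326.
Power = P(Z > 2.326 − δ) = Φ(-0.371) = 0.3553.
Type II error: β = 1 − power = 1 − 0.3553 = 0.6447.

β ≈ 0.645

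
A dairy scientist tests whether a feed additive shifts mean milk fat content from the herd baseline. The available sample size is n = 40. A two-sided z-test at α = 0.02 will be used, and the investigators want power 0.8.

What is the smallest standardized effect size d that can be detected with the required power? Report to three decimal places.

Required noncentrality: δ = z_{0.01} + z_{0.20} = 2.326 + 0.842 = 3.168.
(The second rejection-region term Φ(−δ − z_{α/2}) is negligible and dropped.)
δ = d·√n ⇒ d = δ/√n = 3.168/√40 = 0.5009.

d ≈ 0.501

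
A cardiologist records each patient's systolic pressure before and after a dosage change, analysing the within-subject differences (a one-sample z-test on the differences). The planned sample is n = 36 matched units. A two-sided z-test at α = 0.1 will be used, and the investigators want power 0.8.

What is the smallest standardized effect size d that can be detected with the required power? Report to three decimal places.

Need Φ(δ − 1.645) = 0.8, so δ = 1.645 + 0.842 = 2.486.
(The second rejection-region term Φ(−δ − z_{α/2}) is negligible and dropped.)
δ = d·√n ⇒ d = δ/√n = 2.486/√36 = 0.4144.

d ≈ 0.414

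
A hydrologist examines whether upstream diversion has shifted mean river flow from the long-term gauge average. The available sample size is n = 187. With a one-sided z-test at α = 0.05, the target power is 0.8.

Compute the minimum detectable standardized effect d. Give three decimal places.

d ≈ 0.182

Need Φ(δ − 1.645) = 0.8, so δ = 1.645 + 0.842 = 2.486.
δ = d·√n ⇒ d = δ/√n = 2.486/√187 = 0.1818.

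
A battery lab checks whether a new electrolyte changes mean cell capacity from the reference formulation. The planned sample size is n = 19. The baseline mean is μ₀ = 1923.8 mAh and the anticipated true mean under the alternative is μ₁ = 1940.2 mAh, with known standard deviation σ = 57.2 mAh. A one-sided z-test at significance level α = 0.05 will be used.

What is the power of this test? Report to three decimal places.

Standardized effect: d = |μ₁ − μ₀| / σ = |1940.2 − 1923.8| / 57.2 = 0.2867
Noncentrality parameter: δ = d·√n = 0.2867 × √19 = 1.2498
One-sided α = 0.05 → critical value z_{0.05} = 1.645.
Power = P(Z > 1.645 − δ) = Φ(-0.395) = 0.3464.

Power ≈ 0.346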